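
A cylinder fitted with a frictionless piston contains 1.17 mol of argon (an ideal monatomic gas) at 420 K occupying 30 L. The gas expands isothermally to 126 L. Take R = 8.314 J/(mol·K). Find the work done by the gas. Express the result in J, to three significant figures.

Isothermal: W = nRT ln(V₂/V₁).
W = (1.17)(8.314)(420) × ln(126/30)
  = 4085 × 1.435
W_by_gas = 5863 J.

W ≈ 5860 J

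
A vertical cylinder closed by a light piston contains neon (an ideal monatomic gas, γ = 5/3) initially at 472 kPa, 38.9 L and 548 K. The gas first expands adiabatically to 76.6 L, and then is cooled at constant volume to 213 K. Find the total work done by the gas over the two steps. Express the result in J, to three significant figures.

W_total ≈ 10000 J

Step 1 (adiabatic): W = (P₁V₁ − P₂V₂)/(γ−1) = (18361 − 11687)/0.667 = 10011 J.
Step 2 (isochoric): W = 0 (constant volume).
W_total = 10011 + 0 = 10011 J.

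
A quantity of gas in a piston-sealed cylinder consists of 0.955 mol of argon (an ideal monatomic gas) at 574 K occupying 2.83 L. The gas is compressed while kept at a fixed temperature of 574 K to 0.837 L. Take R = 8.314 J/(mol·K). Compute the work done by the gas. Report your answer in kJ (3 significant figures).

W ≈ -5.55 kJ

Isothermal: W = nRT ln(V₂/V₁).
W = (0.955)(8.314)(574) × ln(0.837/2.83)
  = 4557 × -1.218
W_by_gas = -5552 J.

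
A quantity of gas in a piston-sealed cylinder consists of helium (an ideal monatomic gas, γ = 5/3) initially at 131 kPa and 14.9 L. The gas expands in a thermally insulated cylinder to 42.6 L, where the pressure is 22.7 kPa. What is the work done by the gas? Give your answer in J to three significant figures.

W ≈ 1480 J

Adiabatic: W = (P₁V₁ − P₂V₂)/(γ − 1) with γ = 5/3.
P₁V₁ = 1952 J, P₂V₂ = 967 J.
W = (1952 − 967) / 0.6667 = 1477 J.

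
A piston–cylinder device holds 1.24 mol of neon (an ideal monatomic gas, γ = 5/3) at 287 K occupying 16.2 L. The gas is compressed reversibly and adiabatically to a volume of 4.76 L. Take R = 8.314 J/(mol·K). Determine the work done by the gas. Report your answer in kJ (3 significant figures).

Adiabatic: TV^(γ−1) = const with γ = 5/3.
T₂ = T₁ (V₁/V₂)^(γ−1) = 287 × (16.2/4.76)^0.667 = 287 × 2.263 = 649.4 K.
W_by = nCᵥ(T₁ − T₂) = (1.24)(12.47)(287 − 649.4) = -5604 J.

W ≈ -5.60 kJ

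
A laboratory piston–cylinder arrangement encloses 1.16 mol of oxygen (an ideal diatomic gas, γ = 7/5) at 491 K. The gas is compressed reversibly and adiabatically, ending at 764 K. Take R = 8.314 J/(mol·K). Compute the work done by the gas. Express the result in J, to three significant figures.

Adiabatic ⇒ Q = 0, so W_by = −ΔU = nCᵥ(T₁ − T₂).
Cᵥ = 5R/2 = 20.79 J/(mol·K).
W = (1.16)(20.79)(491 − 764) = -6582 J.

W ≈ -6580 J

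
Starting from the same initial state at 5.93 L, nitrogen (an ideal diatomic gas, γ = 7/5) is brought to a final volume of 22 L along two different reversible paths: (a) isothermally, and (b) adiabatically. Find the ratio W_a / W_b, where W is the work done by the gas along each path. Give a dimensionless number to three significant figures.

Path (a) isothermal: W = P₁V₁ ln(V₂/V₁) → W_a/(P₁V₁) = 1.311.
Path (b) adiabatic: W = P₁V₁(1 − (V₁/V₂)^(γ−1))/(γ−1) → W_b/(P₁V₁) = 1.02.
W_a / W_b = 1.311 / 1.02 = 1.285.

W_a / W_b ≈ 1.29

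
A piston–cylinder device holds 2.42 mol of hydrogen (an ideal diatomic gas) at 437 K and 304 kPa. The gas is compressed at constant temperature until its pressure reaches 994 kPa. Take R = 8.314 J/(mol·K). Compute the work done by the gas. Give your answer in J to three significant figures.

Isothermal process: W = nRT ln(V₂/V₁) = nRT ln(P₁/P₂).
W = (2.42)(8.314)(437) × ln(304/994)
  = 8792 × ln(0.3058) = 8792 × -1.185
W_by_gas = -10416 J.

W ≈ -10400 J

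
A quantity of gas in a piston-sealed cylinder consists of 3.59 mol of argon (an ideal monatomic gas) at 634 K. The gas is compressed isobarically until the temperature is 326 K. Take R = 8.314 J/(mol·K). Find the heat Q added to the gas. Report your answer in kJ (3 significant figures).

Q ≈ -23.0 kJ

Isobaric: W = nRΔT = (3.59)(8.314)(-308) = -9193 J.
ΔU = nCᵥΔT with Cᵥ = 3R/2: ΔU = (3.59)(12.47)(-308) = -13789 J.
Q = ΔU + W = -13789 − 9193 = -22982 J.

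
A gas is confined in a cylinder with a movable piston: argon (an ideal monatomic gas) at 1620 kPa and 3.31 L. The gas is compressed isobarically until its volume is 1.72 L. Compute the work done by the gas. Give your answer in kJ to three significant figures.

W ≈ -2.58 kJ

Isobaric: W = P ΔV.
W = (1620 kPa)(1.72 − 3.31 L) = (1620)(-1.59) = -2576 J.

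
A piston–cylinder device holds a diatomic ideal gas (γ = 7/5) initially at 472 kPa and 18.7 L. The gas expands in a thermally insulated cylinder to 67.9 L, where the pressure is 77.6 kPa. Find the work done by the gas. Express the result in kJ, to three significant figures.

Adiabatic: W = (P₁V₁ − P₂V₂)/(γ − 1) with γ = 7/5.
P₁V₁ = 8826 J, P₂V₂ = 5269 J.
W = (8826 − 5269) / 0.4 = 8893 J.

W ≈ 8.89 kJ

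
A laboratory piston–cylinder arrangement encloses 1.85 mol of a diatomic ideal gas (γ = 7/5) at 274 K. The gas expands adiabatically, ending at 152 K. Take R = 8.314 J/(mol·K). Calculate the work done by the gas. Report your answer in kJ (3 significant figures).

Adiabatic ⇒ Q = 0, so W_by = −ΔU = nCᵥ(T₁ − T₂).
Cᵥ = 5R/2 = 20.79 J/(mol·K).
W = (1.85)(20.79)(274 − 152) = 4691 J.

W ≈ 4.69 kJ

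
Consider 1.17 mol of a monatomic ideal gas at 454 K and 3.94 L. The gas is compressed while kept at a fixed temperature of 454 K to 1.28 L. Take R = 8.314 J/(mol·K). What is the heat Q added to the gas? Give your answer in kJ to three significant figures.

Isothermal ⇒ ΔU = 0, so Q = W = nRT ln(V₂/V₁).
Q = (1.17)(8.314)(454) ln(1.28/3.94) = 4416 × -1.124 = -4965 J.

Q ≈ -4.97 kJ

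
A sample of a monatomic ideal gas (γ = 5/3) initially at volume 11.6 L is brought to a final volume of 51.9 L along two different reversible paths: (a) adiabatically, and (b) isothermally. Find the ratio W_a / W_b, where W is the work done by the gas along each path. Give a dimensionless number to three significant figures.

W_a / W_b ≈ 0.632

Path (a) adiabatic: W = P₁V₁(1 − (V₁/V₂)^(γ−1))/(γ−1) → W_a/(P₁V₁) = 0.9476.
Path (b) isothermal: W = P₁V₁ ln(V₂/V₁) → W_b/(P₁V₁) = 1.498.
W_a / W_b = 0.9476 / 1.498 = 0.6324.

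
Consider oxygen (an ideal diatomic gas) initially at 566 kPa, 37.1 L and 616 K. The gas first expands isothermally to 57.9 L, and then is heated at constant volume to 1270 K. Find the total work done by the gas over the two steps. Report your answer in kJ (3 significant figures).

Step 1 (isothermal): W = P₁V₁ ln(V₂/V₁) = (20999) ln(57.9/37.1) = 9346 J.
Step 2 (isochoric): W = 0 (constant volume).
W_total = 9346 + 0 = 9346 J.

W_total ≈ 9.35 kJ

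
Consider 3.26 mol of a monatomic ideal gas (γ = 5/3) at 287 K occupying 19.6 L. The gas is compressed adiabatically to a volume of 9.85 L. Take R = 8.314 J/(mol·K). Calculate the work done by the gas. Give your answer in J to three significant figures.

Adiabatic: TV^(γ−1) = const with γ = 5/3.
T₂ = T₁ (V₁/V₂)^(γ−1) = 287 × (19.6/9.85)^0.667 = 287 × 1.582 = 454 K.
W_by = nCᵥ(T₁ − T₂) = (3.26)(12.47)(287 − 454) = -6791 J.

W ≈ -6790 J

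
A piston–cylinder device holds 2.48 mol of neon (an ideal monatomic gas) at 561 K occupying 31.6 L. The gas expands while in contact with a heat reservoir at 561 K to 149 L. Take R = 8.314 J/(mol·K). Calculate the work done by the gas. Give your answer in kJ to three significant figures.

Isothermal: W = nRT ln(V₂/V₁).
W = (2.48)(8.314)(561) × ln(149/31.6)
  = 11567 × 1.551
W_by_gas = 17938 J.

W ≈ 17.9 kJ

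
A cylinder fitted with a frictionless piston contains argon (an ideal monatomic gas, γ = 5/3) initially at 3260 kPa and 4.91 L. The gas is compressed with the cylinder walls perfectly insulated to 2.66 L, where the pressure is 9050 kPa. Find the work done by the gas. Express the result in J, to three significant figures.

Adiabatic: W = (P₁V₁ − P₂V₂)/(γ − 1) with γ = 5/3.
P₁V₁ = 16007 J, P₂V₂ = 24073 J.
W = (16007 − 24073) / 0.6667 = -12100 J.

W ≈ -12100 J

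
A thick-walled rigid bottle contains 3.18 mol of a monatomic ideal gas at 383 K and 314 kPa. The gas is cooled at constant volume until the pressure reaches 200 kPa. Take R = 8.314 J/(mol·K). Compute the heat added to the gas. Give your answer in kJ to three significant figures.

Q ≈ -5.51 kJ

Constant volume ⇒ W = 0, so Q = ΔU = nCᵥΔT with Cᵥ = 3R/2 = 12.47 J/(mol·K).
At constant V, T₂/T₁ = P₂/P₁ ⇒ ΔT = T₁(P₂/P₁ − 1) = 383·(200/314 − 1) = -139.1 K.
ΔU = (3.18)(12.47)(-139.1) = -5514 J.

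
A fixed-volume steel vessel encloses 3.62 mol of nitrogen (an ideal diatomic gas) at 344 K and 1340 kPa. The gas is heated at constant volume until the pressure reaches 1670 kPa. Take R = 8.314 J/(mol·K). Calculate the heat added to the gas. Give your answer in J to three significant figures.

Q ≈ 6370 J

Constant volume ⇒ W = 0, so Q = ΔU = nCᵥΔT with Cᵥ = 5R/2 = 20.79 J/(mol·K).
At constant V, T₂/T₁ = P₂/P₁ ⇒ ΔT = T₁(P₂/P₁ − 1) = 344·(1670/1340 − 1) = 84.72 K.
ΔU = (3.62)(20.79)(84.72) = 6374 J.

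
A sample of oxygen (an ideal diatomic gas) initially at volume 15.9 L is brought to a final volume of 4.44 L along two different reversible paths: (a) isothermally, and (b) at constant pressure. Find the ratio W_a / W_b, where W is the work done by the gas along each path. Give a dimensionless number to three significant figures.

W_a / W_b ≈ 1.77

Path (a) isothermal: W = P₁V₁ ln(V₂/V₁) → W_a/(P₁V₁) = -1.276.
Path (b) isobaric: W = P₁(V₂ − V₁) → W_b/(P₁V₁) = -0.7208.
W_a / W_b = -1.276 / -0.7208 = 1.77.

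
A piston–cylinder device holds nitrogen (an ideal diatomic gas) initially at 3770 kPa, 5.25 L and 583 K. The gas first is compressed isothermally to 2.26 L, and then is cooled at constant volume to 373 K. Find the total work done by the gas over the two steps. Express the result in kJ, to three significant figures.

W_total ≈ -16.7 kJ

Step 1 (isothermal): W = P₁V₁ ln(V₂/V₁) = (19792) ln(2.26/5.25) = -16682 J.
Step 2 (isochoric): W = 0 (constant volume).
W_total = -16682 + 0 = -16682 J.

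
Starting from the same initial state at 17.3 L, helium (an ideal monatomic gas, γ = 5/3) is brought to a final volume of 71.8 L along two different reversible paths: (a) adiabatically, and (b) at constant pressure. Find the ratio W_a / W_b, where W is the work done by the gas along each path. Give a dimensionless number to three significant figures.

Path (a) adiabatic: W = P₁V₁(1 − (V₁/V₂)^(γ−1))/(γ−1) → W_a/(P₁V₁) = 0.9192.
Path (b) isobaric: W = P₁(V₂ − V₁) → W_b/(P₁V₁) = 3.15.
W_a / W_b = 0.9192 / 3.15 = 0.2918.

W_a / W_b ≈ 0.292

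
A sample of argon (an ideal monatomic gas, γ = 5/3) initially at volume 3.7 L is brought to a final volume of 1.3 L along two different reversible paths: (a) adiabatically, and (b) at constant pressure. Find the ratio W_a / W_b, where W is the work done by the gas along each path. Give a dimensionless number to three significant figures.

W_a / W_b ≈ 2.33

Path (a) adiabatic: W = P₁V₁(1 − (V₁/V₂)^(γ−1))/(γ−1) → W_a/(P₁V₁) = -1.513.
Path (b) isobaric: W = P₁(V₂ − V₁) → W_b/(P₁V₁) = -0.6486.
W_a / W_b = -1.513 / -0.6486 = 2.332.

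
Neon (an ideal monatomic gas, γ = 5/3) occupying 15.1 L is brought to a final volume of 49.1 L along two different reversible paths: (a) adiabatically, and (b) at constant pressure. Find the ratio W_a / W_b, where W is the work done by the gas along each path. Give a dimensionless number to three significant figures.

W_a / W_b ≈ 0.363

Path (a) adiabatic: W = P₁V₁(1 − (V₁/V₂)^(γ−1))/(γ−1) → W_a/(P₁V₁) = 0.8166.
Path (b) isobaric: W = P₁(V₂ − V₁) → W_b/(P₁V₁) = 2.252.
W_a / W_b = 0.8166 / 2.252 = 0.3627.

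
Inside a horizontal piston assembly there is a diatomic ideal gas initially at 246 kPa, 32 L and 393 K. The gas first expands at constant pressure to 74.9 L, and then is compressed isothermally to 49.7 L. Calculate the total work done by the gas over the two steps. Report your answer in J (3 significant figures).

W_total ≈ 3000 J

Step 1 (isobaric): W = PΔV = (246 kPa)(74.9 − 32 L) = 10553 J.
After step 1: P = 246 kPa, V = 74.9 L, T = 919.9 K.
Step 2 (isothermal): W = P₁V₁ ln(V₂/V₁) = (18425) ln(49.7/74.9) = -7557 J.
W_total = 10553 − 7557 = 2996 J.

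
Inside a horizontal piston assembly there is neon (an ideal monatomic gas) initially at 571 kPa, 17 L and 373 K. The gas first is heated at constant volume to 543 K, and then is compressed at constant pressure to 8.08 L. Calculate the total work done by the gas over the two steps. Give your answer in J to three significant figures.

W_total ≈ -7410 J

Step 1 (isochoric): W = 0 (constant volume).
After step 1: P = 831.2 kPa (V unchanged).
Step 2 (isobaric): W = PΔV = (831.2 kPa)(8.08 − 17 L) = -7415 J.
W_total = 0 − 7415 = -7415 J.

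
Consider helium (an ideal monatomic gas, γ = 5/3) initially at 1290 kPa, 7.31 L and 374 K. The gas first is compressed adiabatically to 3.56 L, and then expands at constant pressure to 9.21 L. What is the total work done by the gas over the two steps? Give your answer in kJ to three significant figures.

Step 1 (adiabatic): W = (P₁V₁ − P₂V₂)/(γ−1) = (9430 − 15234)/0.667 = -8706 J.
After step 1: P = 4279 kPa, V = 3.56 L, T = 604.2 K.
Step 2 (isobaric): W = PΔV = (4279 kPa)(9.21 − 3.56 L) = 24178 J.
W_total = -8706 + 24178 = 15471 J.

W_total ≈ 15.5 kJ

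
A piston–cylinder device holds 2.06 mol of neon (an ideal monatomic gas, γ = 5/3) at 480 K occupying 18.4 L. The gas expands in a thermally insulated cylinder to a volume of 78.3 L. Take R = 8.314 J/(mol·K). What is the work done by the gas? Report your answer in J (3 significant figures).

W ≈ 7640 J

Adiabatic: TV^(γ−1) = const with γ = 5/3.
T₂ = T₁ (V₁/V₂)^(γ−1) = 480 × (18.4/78.3)^0.667 = 480 × 0.3808 = 182.8 K.
W_by = nCᵥ(T₁ − T₂) = (2.06)(12.47)(480 − 182.8) = 7635 J.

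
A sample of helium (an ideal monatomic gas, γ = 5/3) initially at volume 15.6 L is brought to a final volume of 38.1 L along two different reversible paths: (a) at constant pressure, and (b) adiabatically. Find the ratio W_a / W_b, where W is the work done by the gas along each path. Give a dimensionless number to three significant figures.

W_a / W_b ≈ 2.14

Path (a) isobaric: W = P₁(V₂ − V₁) → W_a/(P₁V₁) = 1.442.
Path (b) adiabatic: W = P₁V₁(1 − (V₁/V₂)^(γ−1))/(γ−1) → W_b/(P₁V₁) = 0.6729.
W_a / W_b = 1.442 / 0.6729 = 2.143.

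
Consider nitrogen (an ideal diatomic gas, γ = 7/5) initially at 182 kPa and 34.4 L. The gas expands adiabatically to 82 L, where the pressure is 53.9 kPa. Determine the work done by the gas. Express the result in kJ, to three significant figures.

Adiabatic: W = (P₁V₁ − P₂V₂)/(γ − 1) with γ = 7/5.
P₁V₁ = 6261 J, P₂V₂ = 4420 J.
W = (6261 − 4420) / 0.4 = 4603 J.

W ≈ 4.60 kJ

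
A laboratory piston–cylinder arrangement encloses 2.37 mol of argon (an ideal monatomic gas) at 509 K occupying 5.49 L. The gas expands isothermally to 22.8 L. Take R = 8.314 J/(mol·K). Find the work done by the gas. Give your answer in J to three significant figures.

Isothermal: W = nRT ln(V₂/V₁).
W = (2.37)(8.314)(509) × ln(22.8/5.49)
  = 10029 × 1.424
W_by_gas = 14280 J.

W ≈ 14300 J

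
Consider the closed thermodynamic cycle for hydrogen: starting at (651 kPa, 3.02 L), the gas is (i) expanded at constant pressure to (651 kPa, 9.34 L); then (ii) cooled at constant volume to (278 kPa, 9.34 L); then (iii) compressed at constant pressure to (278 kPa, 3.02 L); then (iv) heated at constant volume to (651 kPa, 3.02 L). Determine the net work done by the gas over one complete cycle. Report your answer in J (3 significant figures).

Constant-volume legs do no work.
W(i) = (651)(9.34 − 3.02) = 4114 J; W(iii) = (278)(3.02 − 9.34) = -1757 J.
W_net = 4114 − 1757 = 2357 J (the clockwise enclosed area).

W_net ≈ 2360 J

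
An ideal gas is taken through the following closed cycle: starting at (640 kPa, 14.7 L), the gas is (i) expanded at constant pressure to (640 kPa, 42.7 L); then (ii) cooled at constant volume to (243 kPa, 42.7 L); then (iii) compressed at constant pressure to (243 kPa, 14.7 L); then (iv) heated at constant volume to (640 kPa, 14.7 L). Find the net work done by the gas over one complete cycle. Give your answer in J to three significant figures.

Constant-volume legs do no work.
W(i) = (640)(42.7 − 14.7) = 17920 J; W(iii) = (243)(14.7 − 42.7) = -6804 J.
W_net = 17920 − 6804 = 11116 J (the clockwise enclosed area).

W_net ≈ 11100 J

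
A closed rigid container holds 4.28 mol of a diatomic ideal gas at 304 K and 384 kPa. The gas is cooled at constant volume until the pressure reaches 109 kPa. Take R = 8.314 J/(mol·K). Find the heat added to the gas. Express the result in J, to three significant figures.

Q ≈ -19400 J

Constant volume ⇒ W = 0, so Q = ΔU = nCᵥΔT with Cᵥ = 5R/2 = 20.79 J/(mol·K).
At constant V, T₂/T₁ = P₂/P₁ ⇒ ΔT = T₁(P₂/P₁ − 1) = 304·(109/384 − 1) = -217.7 K.
ΔU = (4.28)(20.79)(-217.7) = -19367 J.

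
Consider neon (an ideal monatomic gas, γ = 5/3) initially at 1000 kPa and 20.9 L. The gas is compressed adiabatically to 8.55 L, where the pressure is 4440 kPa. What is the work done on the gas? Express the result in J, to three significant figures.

Adiabatic: W = (P₁V₁ − P₂V₂)/(γ − 1) with γ = 5/3.
P₁V₁ = 20900 J, P₂V₂ = 37962 J.
W = (20900 − 37962) / 0.6667 = -25593 J.
Work on gas = −W_by = 25593 J.

W ≈ 25600 J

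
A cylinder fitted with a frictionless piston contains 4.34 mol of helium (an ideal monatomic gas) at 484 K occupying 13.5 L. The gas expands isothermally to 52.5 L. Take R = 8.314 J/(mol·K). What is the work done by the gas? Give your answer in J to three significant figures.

W ≈ 23700 J

Isothermal: W = nRT ln(V₂/V₁).
W = (4.34)(8.314)(484) × ln(52.5/13.5)
  = 17464 × 1.358
W_by_gas = 23718 J.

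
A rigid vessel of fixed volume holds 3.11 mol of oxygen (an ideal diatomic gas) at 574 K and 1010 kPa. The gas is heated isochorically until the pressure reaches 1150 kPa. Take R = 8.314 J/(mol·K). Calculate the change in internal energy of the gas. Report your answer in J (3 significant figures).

Constant volume ⇒ W = 0, so Q = ΔU = nCᵥΔT with Cᵥ = 5R/2 = 20.79 J/(mol·K).
At constant V, T₂/T₁ = P₂/P₁ ⇒ ΔT = T₁(P₂/P₁ − 1) = 574·(1150/1010 − 1) = 79.56 K.
ΔU = (3.11)(20.79)(79.56) = 5143 J.

ΔU ≈ 5140 J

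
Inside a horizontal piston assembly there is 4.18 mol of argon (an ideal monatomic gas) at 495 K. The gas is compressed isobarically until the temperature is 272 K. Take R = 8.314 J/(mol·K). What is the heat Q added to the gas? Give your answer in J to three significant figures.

Isobaric: W = nRΔT = (4.18)(8.314)(-223) = -7750 J.
ΔU = nCᵥΔT with Cᵥ = 3R/2: ΔU = (4.18)(12.47)(-223) = -11625 J.
Q = ΔU + W = -11625 − 7750 = -19375 J.

Q ≈ -19400 J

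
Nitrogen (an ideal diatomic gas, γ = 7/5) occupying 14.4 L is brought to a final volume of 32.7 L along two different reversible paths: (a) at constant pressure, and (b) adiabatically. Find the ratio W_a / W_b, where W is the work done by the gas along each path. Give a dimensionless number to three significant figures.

Path (a) isobaric: W = P₁(V₂ − V₁) → W_a/(P₁V₁) = 1.271.
Path (b) adiabatic: W = P₁V₁(1 − (V₁/V₂)^(γ−1))/(γ−1) → W_b/(P₁V₁) = 0.6992.
W_a / W_b = 1.271 / 0.6992 = 1.818.

W_a / W_b ≈ 1.82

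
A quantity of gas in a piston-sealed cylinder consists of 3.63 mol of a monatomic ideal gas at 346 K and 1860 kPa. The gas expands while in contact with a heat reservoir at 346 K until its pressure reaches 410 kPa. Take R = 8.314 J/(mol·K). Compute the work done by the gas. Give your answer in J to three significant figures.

Isothermal process: W = nRT ln(V₂/V₁) = nRT ln(P₁/P₂).
W = (3.63)(8.314)(346) × ln(1860/410)
  = 10442 × ln(4.537) = 10442 × 1.512
W_by_gas = 15790 J.

W ≈ 15800 J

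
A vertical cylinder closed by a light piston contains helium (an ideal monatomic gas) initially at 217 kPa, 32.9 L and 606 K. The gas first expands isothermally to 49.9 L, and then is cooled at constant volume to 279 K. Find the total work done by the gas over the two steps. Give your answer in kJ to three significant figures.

Step 1 (isothermal): W = P₁V₁ ln(V₂/V₁) = (7139) ln(49.9/32.9) = 2974 J.
Step 2 (isochoric): W = 0 (constant volume).
W_total = 2974 + 0 = 2974 J.

W_total ≈ 2.97 kJ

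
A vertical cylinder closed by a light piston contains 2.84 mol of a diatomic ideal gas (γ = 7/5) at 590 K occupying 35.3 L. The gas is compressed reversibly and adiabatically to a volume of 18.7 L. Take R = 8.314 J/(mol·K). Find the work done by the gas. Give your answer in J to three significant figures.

Adiabatic: TV^(γ−1) = const with γ = 7/5.
T₂ = T₁ (V₁/V₂)^(γ−1) = 590 × (35.3/18.7)^0.4 = 590 × 1.289 = 760.7 K.
W_by = nCᵥ(T₁ − T₂) = (2.84)(20.79)(590 − 760.7) = -10078 J.

W ≈ -10100 J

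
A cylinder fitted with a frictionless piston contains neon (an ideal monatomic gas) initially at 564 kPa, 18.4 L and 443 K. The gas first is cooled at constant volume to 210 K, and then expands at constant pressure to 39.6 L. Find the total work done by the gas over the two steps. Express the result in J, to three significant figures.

Step 1 (isochoric): W = 0 (constant volume).
After step 1: P = 267.4 kPa (V unchanged).
Step 2 (isobaric): W = PΔV = (267.4 kPa)(39.6 − 18.4 L) = 5668 J.
W_total = 0 + 5668 = 5668 J.

W_total ≈ 5670 J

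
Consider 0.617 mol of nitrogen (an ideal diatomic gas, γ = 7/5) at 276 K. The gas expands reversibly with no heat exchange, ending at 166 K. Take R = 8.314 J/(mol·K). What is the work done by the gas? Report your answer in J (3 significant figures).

Adiabatic ⇒ Q = 0, so W_by = −ΔU = nCᵥ(T₁ − T₂).
Cᵥ = 5R/2 = 20.79 J/(mol·K).
W = (0.617)(20.79)(276 − 166) = 1411 J.

W ≈ 1410 J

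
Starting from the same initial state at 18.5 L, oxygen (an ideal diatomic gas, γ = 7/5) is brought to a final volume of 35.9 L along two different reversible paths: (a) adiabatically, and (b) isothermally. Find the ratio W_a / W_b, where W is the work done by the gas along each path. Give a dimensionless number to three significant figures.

W_a / W_b ≈ 0.878

Path (a) adiabatic: W = P₁V₁(1 − (V₁/V₂)^(γ−1))/(γ−1) → W_a/(P₁V₁) = 0.5823.
Path (b) isothermal: W = P₁V₁ ln(V₂/V₁) → W_b/(P₁V₁) = 0.663.
W_a / W_b = 0.5823 / 0.663 = 0.8784.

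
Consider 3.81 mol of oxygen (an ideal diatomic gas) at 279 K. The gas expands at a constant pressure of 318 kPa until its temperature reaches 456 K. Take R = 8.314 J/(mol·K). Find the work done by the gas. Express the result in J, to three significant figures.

Isobaric: W = P ΔV = nR ΔT.
W = (3.81)(8.314)(456 − 279) = 5607 J.

W ≈ 5610 J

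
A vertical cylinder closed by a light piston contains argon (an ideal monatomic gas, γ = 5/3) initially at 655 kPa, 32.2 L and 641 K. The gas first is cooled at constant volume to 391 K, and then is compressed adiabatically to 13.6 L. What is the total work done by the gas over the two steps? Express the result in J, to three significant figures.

Step 1 (isochoric): W = 0 (constant volume).
After step 1: P = 399.5 kPa (V unchanged).
Step 2 (adiabatic): W = (P₁V₁ − P₂V₂)/(γ−1) = (12865 − 22854)/0.667 = -14983 J.
W_total = 0 − 14983 = -14983 J.

W_total ≈ -15000 J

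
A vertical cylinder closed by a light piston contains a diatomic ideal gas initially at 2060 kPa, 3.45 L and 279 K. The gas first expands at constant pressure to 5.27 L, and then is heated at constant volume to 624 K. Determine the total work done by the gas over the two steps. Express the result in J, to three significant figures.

W_total ≈ 3750 J

Step 1 (isobaric): W = PΔV = (2060 kPa)(5.27 − 3.45 L) = 3749 J.
Step 2 (isochoric): W = 0 (constant volume).
W_total = 3749 + 0 = 3749 J.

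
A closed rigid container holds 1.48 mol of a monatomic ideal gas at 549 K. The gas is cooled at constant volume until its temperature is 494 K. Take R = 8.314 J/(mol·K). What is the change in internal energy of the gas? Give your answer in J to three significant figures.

ΔU ≈ -1020 J

Constant volume ⇒ W = 0, so Q = ΔU = nCᵥΔT with Cᵥ = 3R/2 = 12.47 J/(mol·K).
ΔU = (1.48)(12.47)(494 − 549) = -1015 J.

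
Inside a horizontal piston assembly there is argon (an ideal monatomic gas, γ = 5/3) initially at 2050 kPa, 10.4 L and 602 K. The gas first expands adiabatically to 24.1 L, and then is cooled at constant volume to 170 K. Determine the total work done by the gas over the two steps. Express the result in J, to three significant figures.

W_total ≈ 13700 J

Step 1 (adiabatic): W = (P₁V₁ − P₂V₂)/(γ−1) = (21320 − 12175)/0.667 = 13718 J.
Step 2 (isochoric): W = 0 (constant volume).
W_total = 13718 + 0 = 13718 J.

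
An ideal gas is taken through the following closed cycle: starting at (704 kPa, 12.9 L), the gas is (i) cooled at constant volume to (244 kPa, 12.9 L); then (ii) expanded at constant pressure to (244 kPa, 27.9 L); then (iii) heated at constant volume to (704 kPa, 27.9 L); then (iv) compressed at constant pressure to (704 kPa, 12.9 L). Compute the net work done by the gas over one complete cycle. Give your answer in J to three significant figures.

Constant-volume legs do no work.
W(ii) = (244)(27.9 − 12.9) = 3660 J; W(iv) = (704)(12.9 − 27.9) = -10560 J.
W_net = 3660 − 10560 = -6900 J (the counter-clockwise enclosed area).

W_net ≈ -6900 J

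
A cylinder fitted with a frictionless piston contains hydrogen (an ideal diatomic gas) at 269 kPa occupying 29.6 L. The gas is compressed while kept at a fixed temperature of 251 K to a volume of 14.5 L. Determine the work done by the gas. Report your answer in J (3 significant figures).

Isothermal: W = nRT ln(V₂/V₁) = P₁V₁ ln(V₂/V₁).
P₁V₁ = (269 kPa)(29.6 L) = 7962 J.
W = 7962 × ln(14.5/29.6) = 7962 × -0.7136
W_by_gas = -5682 J.

W ≈ -5680 J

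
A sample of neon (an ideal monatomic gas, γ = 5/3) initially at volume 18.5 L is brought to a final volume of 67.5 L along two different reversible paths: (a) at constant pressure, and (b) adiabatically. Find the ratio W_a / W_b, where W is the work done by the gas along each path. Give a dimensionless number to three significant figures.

W_a / W_b ≈ 3.05

Path (a) isobaric: W = P₁(V₂ − V₁) → W_a/(P₁V₁) = 2.649.
Path (b) adiabatic: W = P₁V₁(1 − (V₁/V₂)^(γ−1))/(γ−1) → W_b/(P₁V₁) = 0.8671.
W_a / W_b = 2.649 / 0.8671 = 3.055.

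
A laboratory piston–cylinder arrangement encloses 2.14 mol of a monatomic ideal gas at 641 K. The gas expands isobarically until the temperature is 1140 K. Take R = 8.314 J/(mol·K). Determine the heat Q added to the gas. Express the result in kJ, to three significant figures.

Q ≈ 22.2 kJ

Isobaric: W = nRΔT = (2.14)(8.314)(499) = 8878 J.
ΔU = nCᵥΔT with Cᵥ = 3R/2: ΔU = (2.14)(12.47)(499) = 13317 J.
Q = ΔU + W = 13317 + 8878 = 22195 J.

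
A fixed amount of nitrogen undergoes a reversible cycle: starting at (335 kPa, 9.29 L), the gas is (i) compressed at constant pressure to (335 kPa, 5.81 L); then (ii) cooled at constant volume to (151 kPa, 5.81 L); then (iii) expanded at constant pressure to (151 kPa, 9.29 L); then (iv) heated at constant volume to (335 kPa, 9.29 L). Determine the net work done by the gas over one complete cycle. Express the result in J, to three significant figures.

W_net ≈ -640 J

Constant-volume legs do no work.
W(i) = (335)(5.81 − 9.29) = -1166 J; W(iii) = (151)(9.29 − 5.81) = 525.5 J.
W_net = -1166 + 525.5 = -640.3 J (the counter-clockwise enclosed area).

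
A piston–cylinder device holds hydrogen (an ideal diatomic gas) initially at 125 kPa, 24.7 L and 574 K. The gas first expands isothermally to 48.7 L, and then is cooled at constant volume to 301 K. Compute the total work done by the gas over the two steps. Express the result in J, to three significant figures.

W_total ≈ 2100 J

Step 1 (isothermal): W = P₁V₁ ln(V₂/V₁) = (3088) ln(48.7/24.7) = 2096 J.
Step 2 (isochoric): W = 0 (constant volume).
W_total = 2096 + 0 = 2096 J.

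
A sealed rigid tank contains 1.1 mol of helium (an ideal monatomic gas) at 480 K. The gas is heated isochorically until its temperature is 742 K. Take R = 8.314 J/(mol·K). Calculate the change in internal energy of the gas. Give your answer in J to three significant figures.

Constant volume ⇒ W = 0, so Q = ΔU = nCᵥΔT with Cᵥ = 3R/2 = 12.47 J/(mol·K).
ΔU = (1.1)(12.47)(742 − 480) = 3594 J.

ΔU ≈ 3590 J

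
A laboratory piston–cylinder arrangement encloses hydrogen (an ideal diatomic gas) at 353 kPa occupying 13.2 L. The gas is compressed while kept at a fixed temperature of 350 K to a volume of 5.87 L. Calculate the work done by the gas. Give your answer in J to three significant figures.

Isothermal: W = nRT ln(V₂/V₁) = P₁V₁ ln(V₂/V₁).
P₁V₁ = (353 kPa)(13.2 L) = 4660 J.
W = 4660 × ln(5.87/13.2) = 4660 × -0.8104
W_by_gas = -3776 J.

W ≈ -3780 J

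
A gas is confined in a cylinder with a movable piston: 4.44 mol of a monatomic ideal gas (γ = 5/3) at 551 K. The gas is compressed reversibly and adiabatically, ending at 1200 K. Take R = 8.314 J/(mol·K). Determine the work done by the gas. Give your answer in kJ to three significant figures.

Adiabatic ⇒ Q = 0, so W_by = −ΔU = nCᵥ(T₁ − T₂).
Cᵥ = 3R/2 = 12.47 J/(mol·K).
W = (4.44)(12.47)(551 − 1200) = -35936 J.

W ≈ -35.9 kJ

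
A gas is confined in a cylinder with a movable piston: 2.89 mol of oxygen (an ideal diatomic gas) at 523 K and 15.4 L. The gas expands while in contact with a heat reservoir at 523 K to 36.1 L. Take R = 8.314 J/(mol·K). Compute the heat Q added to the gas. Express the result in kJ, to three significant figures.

Isothermal ⇒ ΔU = 0, so Q = W = nRT ln(V₂/V₁).
Q = (2.89)(8.314)(523) ln(36.1/15.4) = 12566 × 0.8519 = 10706 J.

Q ≈ 10.7 kJ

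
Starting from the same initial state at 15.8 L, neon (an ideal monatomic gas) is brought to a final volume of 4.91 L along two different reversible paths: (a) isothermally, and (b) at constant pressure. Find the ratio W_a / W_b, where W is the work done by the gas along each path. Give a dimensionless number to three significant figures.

W_a / W_b ≈ 1.70

Path (a) isothermal: W = P₁V₁ ln(V₂/V₁) → W_a/(P₁V₁) = -1.169.
Path (b) isobaric: W = P₁(V₂ − V₁) → W_b/(P₁V₁) = -0.6892.
W_a / W_b = -1.169 / -0.6892 = 1.696.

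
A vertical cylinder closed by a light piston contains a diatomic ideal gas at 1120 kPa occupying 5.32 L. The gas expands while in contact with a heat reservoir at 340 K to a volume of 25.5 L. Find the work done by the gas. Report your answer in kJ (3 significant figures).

W ≈ 9.34 kJ

Isothermal: W = nRT ln(V₂/V₁) = P₁V₁ ln(V₂/V₁).
P₁V₁ = (1120 kPa)(5.32 L) = 5958 J.
W = 5958 × ln(25.5/5.32) = 5958 × 1.567
W_by_gas = 9338 J.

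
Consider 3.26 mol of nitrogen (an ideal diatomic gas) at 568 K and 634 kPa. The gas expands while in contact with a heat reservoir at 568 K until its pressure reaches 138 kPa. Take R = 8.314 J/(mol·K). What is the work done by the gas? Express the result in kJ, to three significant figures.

Isothermal process: W = nRT ln(V₂/V₁) = nRT ln(P₁/P₂).
W = (3.26)(8.314)(568) × ln(634/138)
  = 15395 × ln(4.594) = 15395 × 1.525
W_by_gas = 23474 J.

W ≈ 23.5 kJ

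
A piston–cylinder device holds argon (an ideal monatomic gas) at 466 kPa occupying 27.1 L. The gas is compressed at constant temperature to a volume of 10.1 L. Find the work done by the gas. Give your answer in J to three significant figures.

W ≈ -12500 J

Isothermal: W = nRT ln(V₂/V₁) = P₁V₁ ln(V₂/V₁).
P₁V₁ = (466 kPa)(27.1 L) = 12629 J.
W = 12629 × ln(10.1/27.1) = 12629 × -0.987
W_by_gas = -12464 J.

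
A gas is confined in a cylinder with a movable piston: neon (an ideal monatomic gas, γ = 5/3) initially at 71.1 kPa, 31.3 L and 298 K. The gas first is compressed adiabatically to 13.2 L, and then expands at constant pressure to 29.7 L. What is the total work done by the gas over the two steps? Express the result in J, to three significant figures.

Step 1 (adiabatic): W = (P₁V₁ − P₂V₂)/(γ−1) = (2225 − 3957)/0.667 = -2598 J.
After step 1: P = 299.8 kPa, V = 13.2 L, T = 529.9 K.
Step 2 (isobaric): W = PΔV = (299.8 kPa)(29.7 − 13.2 L) = 4947 J.
W_total = -2598 + 4947 = 2349 J.

W_total ≈ 2350 J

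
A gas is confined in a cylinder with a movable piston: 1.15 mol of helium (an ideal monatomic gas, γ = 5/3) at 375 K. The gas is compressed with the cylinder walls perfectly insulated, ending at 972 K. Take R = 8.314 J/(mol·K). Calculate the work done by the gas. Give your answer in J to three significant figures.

W ≈ -8560 J

Adiabatic ⇒ Q = 0, so W_by = −ΔU = nCᵥ(T₁ − T₂).
Cᵥ = 3R/2 = 12.47 J/(mol·K).
W = (1.15)(12.47)(375 − 972) = -8562 J.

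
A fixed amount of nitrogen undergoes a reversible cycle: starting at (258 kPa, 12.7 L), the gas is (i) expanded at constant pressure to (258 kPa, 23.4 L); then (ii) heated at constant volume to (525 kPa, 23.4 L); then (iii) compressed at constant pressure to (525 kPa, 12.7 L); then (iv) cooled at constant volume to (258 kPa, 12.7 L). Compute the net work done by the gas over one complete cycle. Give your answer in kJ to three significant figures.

W_net ≈ -2.86 kJ

Constant-volume legs do no work.
W(i) = (258)(23.4 − 12.7) = 2761 J; W(iii) = (525)(12.7 − 23.4) = -5618 J.
W_net = 2761 − 5618 = -2857 J (the counter-clockwise enclosed area).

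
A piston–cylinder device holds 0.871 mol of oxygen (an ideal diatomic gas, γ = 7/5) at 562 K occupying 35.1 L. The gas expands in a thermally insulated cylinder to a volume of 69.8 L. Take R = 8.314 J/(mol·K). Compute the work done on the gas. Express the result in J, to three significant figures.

Adiabatic: TV^(γ−1) = const with γ = 7/5.
T₂ = T₁ (V₁/V₂)^(γ−1) = 562 × (35.1/69.8)^0.4 = 562 × 0.7596 = 426.9 K.
W_by = nCᵥ(T₁ − T₂) = (0.871)(20.79)(562 − 426.9) = 2446 J.
Work on gas = −W_by = -2446 J.

W ≈ -2450 J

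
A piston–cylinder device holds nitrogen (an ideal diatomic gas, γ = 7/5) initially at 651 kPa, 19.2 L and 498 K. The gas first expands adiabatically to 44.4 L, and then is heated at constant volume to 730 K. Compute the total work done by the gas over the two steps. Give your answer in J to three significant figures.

W_total ≈ 8900 J

Step 1 (adiabatic): W = (P₁V₁ − P₂V₂)/(γ−1) = (12499 − 8938)/0.4 = 8903 J.
Step 2 (isochoric): W = 0 (constant volume).
W_total = 8903 + 0 = 8903 J.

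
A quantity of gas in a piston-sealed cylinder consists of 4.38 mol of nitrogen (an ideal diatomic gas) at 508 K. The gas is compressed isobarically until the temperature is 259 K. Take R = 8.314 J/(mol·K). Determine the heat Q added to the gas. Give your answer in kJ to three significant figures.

Isobaric: W = nRΔT = (4.38)(8.314)(-249) = -9067 J.
ΔU = nCᵥΔT with Cᵥ = 5R/2: ΔU = (4.38)(20.79)(-249) = -22669 J.
Q = ΔU + W = -22669 − 9067 = -31736 J.

Q ≈ -31.7 kJ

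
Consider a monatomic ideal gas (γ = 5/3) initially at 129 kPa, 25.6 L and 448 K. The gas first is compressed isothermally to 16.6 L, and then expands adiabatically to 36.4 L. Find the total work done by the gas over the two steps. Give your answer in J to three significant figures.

Step 1 (isothermal): W = P₁V₁ ln(V₂/V₁) = (3302) ln(16.6/25.6) = -1431 J.
After step 1: P = 198.9 kPa, V = 16.6 L, T = 448 K.
Step 2 (adiabatic): W = (P₁V₁ − P₂V₂)/(γ−1) = (3302 − 1957)/0.667 = 2019 J.
W_total = -1431 + 2019 = 588.1 J.

W_total ≈ 588 J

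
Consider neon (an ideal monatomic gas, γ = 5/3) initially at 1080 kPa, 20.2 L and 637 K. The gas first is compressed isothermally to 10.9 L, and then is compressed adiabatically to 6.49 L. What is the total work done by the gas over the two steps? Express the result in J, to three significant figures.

Step 1 (isothermal): W = P₁V₁ ln(V₂/V₁) = (21816) ln(10.9/20.2) = -13459 J.
After step 1: P = 2001 kPa, V = 10.9 L, T = 637 K.
Step 2 (adiabatic): W = (P₁V₁ − P₂V₂)/(γ−1) = (21816 − 30825)/0.667 = -13513 J.
W_total = -13459 − 13513 = -26972 J.

W_total ≈ -27000 J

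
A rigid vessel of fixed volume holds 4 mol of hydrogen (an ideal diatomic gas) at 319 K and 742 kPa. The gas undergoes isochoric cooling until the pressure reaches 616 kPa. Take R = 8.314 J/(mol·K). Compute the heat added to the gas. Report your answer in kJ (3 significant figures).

Constant volume ⇒ W = 0, so Q = ΔU = nCᵥΔT with Cᵥ = 5R/2 = 20.79 J/(mol·K).
At constant V, T₂/T₁ = P₂/P₁ ⇒ ΔT = T₁(P₂/P₁ − 1) = 319·(616/742 − 1) = -54.17 K.
ΔU = (4)(20.79)(-54.17) = -4504 J.

Q ≈ -4.50 kJ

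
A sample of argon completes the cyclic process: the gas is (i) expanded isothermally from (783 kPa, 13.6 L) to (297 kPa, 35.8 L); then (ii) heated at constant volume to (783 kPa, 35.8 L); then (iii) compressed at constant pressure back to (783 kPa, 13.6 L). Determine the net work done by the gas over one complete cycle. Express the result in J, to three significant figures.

W_net ≈ -7080 J

Leg (i): W = PᵢVᵢ ln(V_f/Vᵢ) = (10649) ln(35.8/13.6) = 10307 J.
Leg (ii): W = 0.
Leg (iii): W = PΔV = (783)(13.6 − 35.8) = -17383 J.
W_net = 10307 − 17383 = -7076 J.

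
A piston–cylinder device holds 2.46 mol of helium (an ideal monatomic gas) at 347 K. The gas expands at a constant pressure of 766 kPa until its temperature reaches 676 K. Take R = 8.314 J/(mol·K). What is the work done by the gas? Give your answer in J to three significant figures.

Isobaric: W = P ΔV = nR ΔT.
W = (2.46)(8.314)(676 − 347) = 6729 J.

W ≈ 6730 J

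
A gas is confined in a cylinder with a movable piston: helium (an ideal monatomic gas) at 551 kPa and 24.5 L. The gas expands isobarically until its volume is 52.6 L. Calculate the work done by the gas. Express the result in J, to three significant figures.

W ≈ 15500 J

Isobaric: W = P ΔV.
W = (551 kPa)(52.6 − 24.5 L) = (551)(28.1) = 15483 J.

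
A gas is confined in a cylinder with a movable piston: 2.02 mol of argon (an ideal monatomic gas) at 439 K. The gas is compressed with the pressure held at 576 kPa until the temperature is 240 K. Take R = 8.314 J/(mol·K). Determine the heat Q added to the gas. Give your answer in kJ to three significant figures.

Isobaric: W = nRΔT = (2.02)(8.314)(-199) = -3342 J.
ΔU = nCᵥΔT with Cᵥ = 3R/2: ΔU = (2.02)(12.47)(-199) = -5013 J.
Q = ΔU + W = -5013 − 3342 = -8355 J.

Q ≈ -8.36 kJ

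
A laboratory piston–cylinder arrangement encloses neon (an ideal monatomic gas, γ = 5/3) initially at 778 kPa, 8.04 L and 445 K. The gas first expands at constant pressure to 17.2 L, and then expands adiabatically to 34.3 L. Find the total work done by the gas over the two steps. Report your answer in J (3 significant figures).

W_total ≈ 14500 J

Step 1 (isobaric): W = PΔV = (778 kPa)(17.2 − 8.04 L) = 7126 J.
After step 1: P = 778 kPa, V = 17.2 L, T = 952 K.
Step 2 (adiabatic): W = (P₁V₁ − P₂V₂)/(γ−1) = (13382 − 8446)/0.667 = 7403 J.
W_total = 7126 + 7403 = 14529 J.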